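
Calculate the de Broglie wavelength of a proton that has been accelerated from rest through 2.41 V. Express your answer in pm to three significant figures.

KE = eV = 1.602 × 10⁻¹⁹ × 2.410 = 3.861 × 10⁻¹⁹ J.
p = √(2mKE) = √(2 × 1.673 × 10⁻²⁷ × 3.861 × 10⁻¹⁹) = 3.594 × 10⁻²³ kg·m/s.
λ = h/p = 6.626 × 10⁻³⁴ / 3.594 × 10⁻²³ = 1.84 × 10⁻¹¹ m = 18.4 pm.

λ = 18.4 pm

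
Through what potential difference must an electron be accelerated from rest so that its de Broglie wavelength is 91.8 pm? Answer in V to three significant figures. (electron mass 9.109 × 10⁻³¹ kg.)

V = 179 V

p = h/λ = 6.626 × 10⁻³⁴ / 9.180 × 10⁻¹¹ = 7.218 × 10⁻²⁴ kg·m/s.
KE = p²/(2m) = 2.860 × 10⁻¹⁷ J.
V = KE/e = 2.860 × 10⁻¹⁷ / (1.602 × 10⁻¹⁹) = 179 V.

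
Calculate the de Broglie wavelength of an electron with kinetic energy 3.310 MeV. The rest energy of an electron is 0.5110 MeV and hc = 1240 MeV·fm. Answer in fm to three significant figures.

λ = 327 fm

Total energy E = KE + m₀c² = 3.310 + 0.5110 = 3.8210 MeV.
(pc)² = E² − (m₀c²)² = (3.8210)² − (0.5110)² = 14.34 MeV², so pc = 3.787 MeV.
λ = hc/(pc) = 1240 MeV·fm / 3.787 MeV = 327 fm.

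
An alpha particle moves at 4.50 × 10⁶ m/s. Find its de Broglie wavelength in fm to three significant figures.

p = mv = 6.645 × 10⁻²⁷ × 4.50 × 10⁶ = 2.990 × 10⁻²⁰ kg·m/s.
λ = h/p = 6.626 × 10⁻³⁴ / 2.990 × 10⁻²⁰ = 2.22 × 10⁻¹⁴ m = 22.2 fm.

λ = 22.2 fm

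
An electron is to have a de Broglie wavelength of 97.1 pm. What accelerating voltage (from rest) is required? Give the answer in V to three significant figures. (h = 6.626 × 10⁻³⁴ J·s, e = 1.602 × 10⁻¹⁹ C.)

p = h/λ = 6.626 × 10⁻³⁴ / 9.710 × 10⁻¹¹ = 6.824 × 10⁻²⁴ kg·m/s.
KE = p²/(2m) = 2.556 × 10⁻¹⁷ J.
V = KE/e = 2.556 × 10⁻¹⁷ / (1.602 × 10⁻¹⁹) = 160 V.

V = 160 V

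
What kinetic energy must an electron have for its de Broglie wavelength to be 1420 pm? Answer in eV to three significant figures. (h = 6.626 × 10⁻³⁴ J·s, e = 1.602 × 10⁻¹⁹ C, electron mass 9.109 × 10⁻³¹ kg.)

KE = 0.746 eV

p = h/λ = 6.626 × 10⁻³⁴ / 1.420 × 10⁻⁹ = 4.666 × 10⁻²⁵ kg·m/s.
KE = p²/(2m) = (4.666 × 10⁻²⁵)² / (2 × 9.109 × 10⁻³¹) = 1.195 × 10⁻¹⁹ J = 0.746 eV.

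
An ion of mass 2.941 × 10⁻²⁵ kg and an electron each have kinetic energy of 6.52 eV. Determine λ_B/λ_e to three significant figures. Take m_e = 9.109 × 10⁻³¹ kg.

λ_B/λ_e = 1.76 × 10⁻³

At fixed KE, p = √(2mKE) so λ = h/p ∝ 1/√m.
λ_B/λ_e = √(m_e/m_B) = √(9.109 × 10⁻³¹/2.941 × 10⁻²⁵) = √(3.097 × 10⁻⁶) = 1.76 × 10⁻³.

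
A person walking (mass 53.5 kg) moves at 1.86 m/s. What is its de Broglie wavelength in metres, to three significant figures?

λ = 6.66 × 10⁻³⁶ m

p = mv = 53.5 × 1.86 = 9.951 × 10¹ kg·m/s.
λ = h/p = 6.626 × 10⁻³⁴ / 9.951 × 10¹ = 6.66 × 10⁻³⁶ m.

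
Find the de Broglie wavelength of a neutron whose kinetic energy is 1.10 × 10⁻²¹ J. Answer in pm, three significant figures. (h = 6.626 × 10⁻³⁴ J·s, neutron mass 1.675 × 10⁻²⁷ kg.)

p = √(2mKE) = √(2 × 1.675 × 10⁻²⁷ × 1.100 × 10⁻²¹) = 1.920 × 10⁻²⁴ kg·m/s.
λ = h/p = 6.626 × 10⁻³⁴ / 1.920 × 10⁻²⁴ = 3.45 × 10⁻¹⁰ m = 345 pm.

λ = 345 pm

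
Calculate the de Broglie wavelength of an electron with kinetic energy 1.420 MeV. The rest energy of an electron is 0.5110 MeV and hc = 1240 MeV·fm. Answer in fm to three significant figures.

Total energy E = KE + m₀c² = 1.420 + 0.5110 = 1.9310 MeV.
(pc)² = E² − (m₀c²)² = (1.9310)² − (0.5110)² = 3.468 MeV², so pc = 1.862 MeV.
λ = hc/(pc) = 1240 MeV·fm / 1.862 MeV = 666 fm.

λ = 666 fm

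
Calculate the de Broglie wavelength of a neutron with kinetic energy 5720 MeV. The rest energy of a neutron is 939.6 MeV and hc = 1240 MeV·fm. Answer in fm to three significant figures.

λ = 0.188 fm

Total energy E = KE + m₀c² = 5720 + 939.6 = 6659.6 MeV.
(pc)² = E² − (m₀c²)² = (6659.6)² − (939.6)² = 4.347 × 10⁷ MeV², so pc = 6593 MeV.
λ = hc/(pc) = 1240 MeV·fm / 6593 MeV = 0.188 fm.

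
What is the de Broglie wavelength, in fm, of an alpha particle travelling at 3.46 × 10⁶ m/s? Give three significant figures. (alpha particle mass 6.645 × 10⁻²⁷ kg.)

λ = 28.8 fm

p = mv = 6.645 × 10⁻²⁷ × 3.46 × 10⁶ = 2.299 × 10⁻²⁰ kg·m/s.
λ = h/p = 6.626 × 10⁻³⁴ / 2.299 × 10⁻²⁰ = 2.88 × 10⁻¹⁴ m = 28.8 fm.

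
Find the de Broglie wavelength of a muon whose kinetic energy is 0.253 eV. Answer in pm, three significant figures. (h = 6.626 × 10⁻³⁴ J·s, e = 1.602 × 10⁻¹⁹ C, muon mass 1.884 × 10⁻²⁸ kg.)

KE = 0.253 eV = 4.053 × 10⁻²⁰ J.
p = √(2mKE) = √(2 × 1.884 × 10⁻²⁸ × 4.053 × 10⁻²⁰) = 3.908 × 10⁻²⁴ kg·m/s.
λ = h/p = 6.626 × 10⁻³⁴ / 3.908 × 10⁻²⁴ = 1.70 × 10⁻¹⁰ m = 170 pm.

λ = 170 pm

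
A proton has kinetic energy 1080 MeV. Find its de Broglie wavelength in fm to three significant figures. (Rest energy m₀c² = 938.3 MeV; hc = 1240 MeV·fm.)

Total energy E = KE + m₀c² = 1080 + 938.3 = 2018.3 MeV.
(pc)² = E² − (m₀c²)² = (2018.3)² − (938.3)² = 3.193 × 10⁶ MeV², so pc = 1787 MeV.
λ = hc/(pc) = 1240 MeV·fm / 1787 MeV = 0.694 fm.

λ = 0.694 fm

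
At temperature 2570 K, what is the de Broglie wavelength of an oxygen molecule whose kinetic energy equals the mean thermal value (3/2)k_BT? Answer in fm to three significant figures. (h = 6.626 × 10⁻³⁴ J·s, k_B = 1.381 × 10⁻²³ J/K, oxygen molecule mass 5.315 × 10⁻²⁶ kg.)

λ = 8810 fm

KE = (3/2)k_BT = 1.5 × 1.381 × 10⁻²³ × 2570 = 5.324 × 10⁻²⁰ J.
p = √(2mKE) = √(2 × 5.315 × 10⁻²⁶ × 5.324 × 10⁻²⁰) = 7.523 × 10⁻²³ kg·m/s.
λ = h/p = 8.81 × 10⁻¹² m = 8810 fm.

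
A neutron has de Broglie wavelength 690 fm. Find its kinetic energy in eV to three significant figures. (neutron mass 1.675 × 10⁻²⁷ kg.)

p = h/λ = 6.626 × 10⁻³⁴ / 6.900 × 10⁻¹³ = 9.603 × 10⁻²² kg·m/s.
KE = p²/(2m) = (9.603 × 10⁻²²)² / (2 × 1.675 × 10⁻²⁷) = 2.753 × 10⁻¹⁶ J = 1720 eV.

KE = 1720 eV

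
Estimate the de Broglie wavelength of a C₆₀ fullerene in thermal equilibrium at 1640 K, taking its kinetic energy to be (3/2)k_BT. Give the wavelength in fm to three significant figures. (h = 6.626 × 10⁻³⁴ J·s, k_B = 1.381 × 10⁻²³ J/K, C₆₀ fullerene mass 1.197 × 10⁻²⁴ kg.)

λ = 2320 fm

KE = (3/2)k_BT = 1.5 × 1.381 × 10⁻²³ × 1640 = 3.397 × 10⁻²⁰ J.
p = √(2mKE) = √(2 × 1.197 × 10⁻²⁴ × 3.397 × 10⁻²⁰) = 2.852 × 10⁻²² kg·m/s.
λ = h/p = 2.32 × 10⁻¹² m = 2320 fm.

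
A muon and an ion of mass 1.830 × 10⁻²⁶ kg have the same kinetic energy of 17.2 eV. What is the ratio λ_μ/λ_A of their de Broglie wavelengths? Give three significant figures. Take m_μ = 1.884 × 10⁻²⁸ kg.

At fixed KE, p = √(2mKE) so λ = h/p ∝ 1/√m.
λ_μ/λ_A = √(m_A/m_μ) = √(1.830 × 10⁻²⁶/1.884 × 10⁻²⁸) = √(97.13) = 9.86.

λ_μ/λ_A = 9.86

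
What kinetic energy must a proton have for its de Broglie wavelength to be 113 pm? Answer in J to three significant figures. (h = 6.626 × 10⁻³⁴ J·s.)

p = h/λ = 6.626 × 10⁻³⁴ / 1.130 × 10⁻¹⁰ = 5.864 × 10⁻²⁴ kg·m/s.
KE = p²/(2m) = (5.864 × 10⁻²⁴)² / (2 × 1.673 × 10⁻²⁷) = 1.028 × 10⁻²⁰ J = 1.03 × 10⁻²⁰ J.

KE = 1.03 × 10⁻²⁰ J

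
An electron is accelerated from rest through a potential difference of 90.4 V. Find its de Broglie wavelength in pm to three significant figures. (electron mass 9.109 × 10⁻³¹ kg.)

KE = eV = 1.602 × 10⁻¹⁹ × 90.40 = 1.448 × 10⁻¹⁷ J.
p = √(2mKE) = √(2 × 9.109 × 10⁻³¹ × 1.448 × 10⁻¹⁷) = 5.136 × 10⁻²⁴ kg·m/s.
λ = h/p = 6.626 × 10⁻³⁴ / 5.136 × 10⁻²⁴ = 1.29 × 10⁻¹⁰ m = 129 pm.

λ = 129 pm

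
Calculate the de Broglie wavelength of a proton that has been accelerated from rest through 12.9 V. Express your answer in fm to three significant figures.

KE = eV = 1.602 × 10⁻¹⁹ × 12.90 = 2.067 × 10⁻¹⁸ J.
p = √(2mKE) = √(2 × 1.673 × 10⁻²⁷ × 2.067 × 10⁻¹⁸) = 8.316 × 10⁻²³ kg·m/s.
λ = h/p = 6.626 × 10⁻³⁴ / 8.316 × 10⁻²³ = 7.97 × 10⁻¹² m = 7970 fm.

λ = 7970 fm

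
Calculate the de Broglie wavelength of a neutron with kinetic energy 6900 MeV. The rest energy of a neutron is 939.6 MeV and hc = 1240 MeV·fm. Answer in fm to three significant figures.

Total energy E = KE + m₀c² = 6900 + 939.6 = 7839.6 MeV.
(pc)² = E² − (m₀c²)² = (7839.6)² − (939.6)² = 6.058 × 10⁷ MeV², so pc = 7783 MeV.
λ = hc/(pc) = 1240 MeV·fm / 7783 MeV = 0.159 fm.

λ = 0.159 fm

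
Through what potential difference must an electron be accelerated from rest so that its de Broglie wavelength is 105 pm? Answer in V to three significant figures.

V = 136 V

p = h/λ = 6.626 × 10⁻³⁴ / 1.050 × 10⁻¹⁰ = 6.310 × 10⁻²⁴ kg·m/s.
KE = p²/(2m) = 2.186 × 10⁻¹⁷ J.
V = KE/e = 2.186 × 10⁻¹⁷ / (1.602 × 10⁻¹⁹) = 136 V.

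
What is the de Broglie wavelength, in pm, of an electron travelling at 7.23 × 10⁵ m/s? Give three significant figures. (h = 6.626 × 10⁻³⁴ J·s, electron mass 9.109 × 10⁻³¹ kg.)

p = mv = 9.109 × 10⁻³¹ × 7.23 × 10⁵ = 6.586 × 10⁻²⁵ kg·m/s.
λ = h/p = 6.626 × 10⁻³⁴ / 6.586 × 10⁻²⁵ = 1.01 × 10⁻⁹ m = 1010 pm.

λ = 1010 pm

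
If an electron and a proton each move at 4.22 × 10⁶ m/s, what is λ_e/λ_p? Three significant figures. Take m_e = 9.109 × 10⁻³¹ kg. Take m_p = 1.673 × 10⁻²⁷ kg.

At fixed v, p = mv so λ = h/(mv) ∝ 1/m.
λ_e/λ_p = m_p/m_e = 1.673 × 10⁻²⁷/9.109 × 10⁻³¹ = 1840.

λ_e/λ_p = 1840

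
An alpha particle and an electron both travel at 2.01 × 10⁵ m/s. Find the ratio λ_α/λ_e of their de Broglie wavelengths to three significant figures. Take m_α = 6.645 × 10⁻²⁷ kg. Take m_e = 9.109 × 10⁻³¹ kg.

λ_α/λ_e = 1.37 × 10⁻⁴

At fixed v, p = mv so λ = h/(mv) ∝ 1/m.
λ_α/λ_e = m_e/m_α = 9.109 × 10⁻³¹/6.645 × 10⁻²⁷ = 1.37 × 10⁻⁴.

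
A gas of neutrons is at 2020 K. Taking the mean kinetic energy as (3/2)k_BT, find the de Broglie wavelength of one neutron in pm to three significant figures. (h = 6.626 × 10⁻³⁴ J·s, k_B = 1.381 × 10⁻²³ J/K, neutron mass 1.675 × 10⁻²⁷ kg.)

λ = 56.0 pm

KE = (3/2)k_BT = 1.5 × 1.381 × 10⁻²³ × 2020 = 4.184 × 10⁻²⁰ J.
p = √(2mKE) = √(2 × 1.675 × 10⁻²⁷ × 4.184 × 10⁻²⁰) = 1.184 × 10⁻²³ kg·m/s.
λ = h/p = 5.60 × 10⁻¹¹ m = 56.0 pm.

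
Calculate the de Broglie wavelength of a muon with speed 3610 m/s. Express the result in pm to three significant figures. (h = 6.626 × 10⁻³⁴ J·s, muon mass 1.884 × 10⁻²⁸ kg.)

λ = 974 pm

p = mv = 1.884 × 10⁻²⁸ × 3610 = 6.801 × 10⁻²⁵ kg·m/s.
λ = h/p = 6.626 × 10⁻³⁴ / 6.801 × 10⁻²⁵ = 9.74 × 10⁻¹⁰ m = 974 pm.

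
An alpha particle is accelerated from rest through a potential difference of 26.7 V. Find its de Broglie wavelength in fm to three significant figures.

KE = 2eV = 2 × 1.602 × 10⁻¹⁹ × 26.70 = 8.555 × 10⁻¹⁸ J.
p = √(2mKE) = √(2 × 6.645 × 10⁻²⁷ × 8.555 × 10⁻¹⁸) = 3.372 × 10⁻²² kg·m/s.
λ = h/p = 6.626 × 10⁻³⁴ / 3.372 × 10⁻²² = 1.97 × 10⁻¹² m = 1970 fm.

λ = 1970 fm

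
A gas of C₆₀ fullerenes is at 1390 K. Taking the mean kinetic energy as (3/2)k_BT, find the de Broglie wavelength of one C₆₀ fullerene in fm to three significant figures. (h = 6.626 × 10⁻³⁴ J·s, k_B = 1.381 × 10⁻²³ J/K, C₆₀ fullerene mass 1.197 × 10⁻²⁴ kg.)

λ = 2520 fm

KE = (3/2)k_BT = 1.5 × 1.381 × 10⁻²³ × 1390 = 2.879 × 10⁻²⁰ J.
p = √(2mKE) = √(2 × 1.197 × 10⁻²⁴ × 2.879 × 10⁻²⁰) = 2.625 × 10⁻²² kg·m/s.
λ = h/p = 2.52 × 10⁻¹² m = 2520 fm.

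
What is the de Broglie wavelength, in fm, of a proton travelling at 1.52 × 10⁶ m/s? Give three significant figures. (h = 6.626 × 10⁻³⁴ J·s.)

p = mv = 1.673 × 10⁻²⁷ × 1.52 × 10⁶ = 2.543 × 10⁻²¹ kg·m/s.
λ = h/p = 6.626 × 10⁻³⁴ / 2.543 × 10⁻²¹ = 2.61 × 10⁻¹³ m = 261 fm.

λ = 261 fm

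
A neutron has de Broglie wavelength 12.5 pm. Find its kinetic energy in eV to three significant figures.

KE = 5.24 eV

p = h/λ = 6.626 × 10⁻³⁴ / 1.250 × 10⁻¹¹ = 5.301 × 10⁻²³ kg·m/s.
KE = p²/(2m) = (5.301 × 10⁻²³)² / (2 × 1.675 × 10⁻²⁷) = 8.388 × 10⁻¹⁹ J = 5.24 eV.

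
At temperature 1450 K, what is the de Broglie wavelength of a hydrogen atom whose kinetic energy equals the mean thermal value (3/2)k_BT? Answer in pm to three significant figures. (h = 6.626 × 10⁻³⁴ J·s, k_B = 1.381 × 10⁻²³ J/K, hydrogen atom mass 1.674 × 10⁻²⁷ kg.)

KE = (3/2)k_BT = 1.5 × 1.381 × 10⁻²³ × 1450 = 3.004 × 10⁻²⁰ J.
p = √(2mKE) = √(2 × 1.674 × 10⁻²⁷ × 3.004 × 10⁻²⁰) = 1.003 × 10⁻²³ kg·m/s.
λ = h/p = 6.61 × 10⁻¹¹ m = 66.1 pm.

λ = 66.1 pm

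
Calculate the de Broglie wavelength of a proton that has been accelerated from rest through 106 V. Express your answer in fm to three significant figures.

λ = 2780 fm

KE = eV = 1.602 × 10⁻¹⁹ × 106.0 = 1.698 × 10⁻¹⁷ J.
p = √(2mKE) = √(2 × 1.673 × 10⁻²⁷ × 1.698 × 10⁻¹⁷) = 2.384 × 10⁻²² kg·m/s.
λ = h/p = 6.626 × 10⁻³⁴ / 2.384 × 10⁻²² = 2.78 × 10⁻¹² m = 2780 fm.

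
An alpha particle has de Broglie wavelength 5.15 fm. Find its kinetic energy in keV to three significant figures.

p = h/λ = 6.626 × 10⁻³⁴ / 5.150 × 10⁻¹⁵ = 1.287 × 10⁻¹⁹ kg·m/s.
KE = p²/(2m) = (1.287 × 10⁻¹⁹)² / (2 × 6.645 × 10⁻²⁷) = 1.246 × 10⁻¹² J = 7780 keV.

KE = 7780 keV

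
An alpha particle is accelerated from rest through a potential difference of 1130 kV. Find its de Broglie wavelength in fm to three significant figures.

KE = 2eV = 2 × 1.602 × 10⁻¹⁹ × 1.130 × 10⁶ = 3.621 × 10⁻¹³ J.
p = √(2mKE) = √(2 × 6.645 × 10⁻²⁷ × 3.621 × 10⁻¹³) = 6.937 × 10⁻²⁰ kg·m/s.
λ = h/p = 6.626 × 10⁻³⁴ / 6.937 × 10⁻²⁰ = 9.55 × 10⁻¹⁵ m = 9.55 fm.

λ = 9.55 fm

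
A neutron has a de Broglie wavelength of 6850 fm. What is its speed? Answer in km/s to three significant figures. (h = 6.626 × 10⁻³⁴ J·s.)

v = 57.7 km/s

p = h/λ = 6.626 × 10⁻³⁴ / 6.850 × 10⁻¹² = 9.673 × 10⁻²³ kg·m/s.
v = p/m = 9.673 × 10⁻²³ / 1.675 × 10⁻²⁷ = 5.77 × 10⁴ m/s = 57.7 km/s.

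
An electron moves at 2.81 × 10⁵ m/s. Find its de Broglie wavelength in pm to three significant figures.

λ = 2590 pm

p = mv = 9.109 × 10⁻³¹ × 2.81 × 10⁵ = 2.560 × 10⁻²⁵ kg·m/s.
λ = h/p = 6.626 × 10⁻³⁴ / 2.560 × 10⁻²⁵ = 2.59 × 10⁻⁹ m = 2590 pm.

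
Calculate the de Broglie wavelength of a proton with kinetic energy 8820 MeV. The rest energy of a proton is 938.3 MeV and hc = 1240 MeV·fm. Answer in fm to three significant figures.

λ = 0.128 fm

Total energy E = KE + m₀c² = 8820 + 938.3 = 9758.3 MeV.
(pc)² = E² − (m₀c²)² = (9758.3)² − (938.3)² = 9.434 × 10⁷ MeV², so pc = 9713 MeV.
λ = hc/(pc) = 1240 MeV·fm / 9713 MeV = 0.128 fm.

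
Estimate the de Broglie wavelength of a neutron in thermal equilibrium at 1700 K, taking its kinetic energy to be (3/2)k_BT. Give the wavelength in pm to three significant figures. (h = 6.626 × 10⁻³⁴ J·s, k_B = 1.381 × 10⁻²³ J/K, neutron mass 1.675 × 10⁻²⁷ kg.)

λ = 61.0 pm

KE = (3/2)k_BT = 1.5 × 1.381 × 10⁻²³ × 1700 = 3.522 × 10⁻²⁰ J.
p = √(2mKE) = √(2 × 1.675 × 10⁻²⁷ × 3.522 × 10⁻²⁰) = 1.086 × 10⁻²³ kg·m/s.
λ = h/p = 6.10 × 10⁻¹¹ m = 61.0 pm.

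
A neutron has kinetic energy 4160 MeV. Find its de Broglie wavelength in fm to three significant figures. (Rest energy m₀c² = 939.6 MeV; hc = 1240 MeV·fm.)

λ = 0.247 fm

Total energy E = KE + m₀c² = 4160 + 939.6 = 5099.6 MeV.
(pc)² = E² − (m₀c²)² = (5099.6)² − (939.6)² = 2.512 × 10⁷ MeV², so pc = 5012 MeV.
λ = hc/(pc) = 1240 MeV·fm / 5012 MeV = 0.247 fm.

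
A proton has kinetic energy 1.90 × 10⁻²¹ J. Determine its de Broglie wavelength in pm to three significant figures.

p = √(2mKE) = √(2 × 1.673 × 10⁻²⁷ × 1.900 × 10⁻²¹) = 2.521 × 10⁻²⁴ kg·m/s.
λ = h/p = 6.626 × 10⁻³⁴ / 2.521 × 10⁻²⁴ = 2.63 × 10⁻¹⁰ m = 263 pm.

λ = 263 pm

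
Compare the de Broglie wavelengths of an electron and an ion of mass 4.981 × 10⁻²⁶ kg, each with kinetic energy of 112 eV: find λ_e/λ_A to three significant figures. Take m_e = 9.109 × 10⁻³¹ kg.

λ_e/λ_A = 234

At fixed KE, p = √(2mKE) so λ = h/p ∝ 1/√m.
λ_e/λ_A = √(m_A/m_e) = √(4.981 × 10⁻²⁶/9.109 × 10⁻³¹) = √(5.468 × 10⁴) = 234.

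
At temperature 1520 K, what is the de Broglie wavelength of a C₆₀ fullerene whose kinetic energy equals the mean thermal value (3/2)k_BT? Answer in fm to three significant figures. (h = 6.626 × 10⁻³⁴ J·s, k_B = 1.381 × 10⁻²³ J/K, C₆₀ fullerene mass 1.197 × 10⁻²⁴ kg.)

λ = 2410 fm

KE = (3/2)k_BT = 1.5 × 1.381 × 10⁻²³ × 1520 = 3.149 × 10⁻²⁰ J.
p = √(2mKE) = √(2 × 1.197 × 10⁻²⁴ × 3.149 × 10⁻²⁰) = 2.746 × 10⁻²² kg·m/s.
λ = h/p = 2.41 × 10⁻¹² m = 2410 fm.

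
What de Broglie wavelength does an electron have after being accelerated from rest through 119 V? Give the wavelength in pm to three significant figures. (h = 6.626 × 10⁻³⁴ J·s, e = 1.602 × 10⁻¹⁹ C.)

KE = eV = 1.602 × 10⁻¹⁹ × 119.0 = 1.906 × 10⁻¹⁷ J.
p = √(2mKE) = √(2 × 9.109 × 10⁻³¹ × 1.906 × 10⁻¹⁷) = 5.893 × 10⁻²⁴ kg·m/s.
λ = h/p = 6.626 × 10⁻³⁴ / 5.893 × 10⁻²⁴ = 1.12 × 10⁻¹⁰ m = 112 pm.

λ = 112 pm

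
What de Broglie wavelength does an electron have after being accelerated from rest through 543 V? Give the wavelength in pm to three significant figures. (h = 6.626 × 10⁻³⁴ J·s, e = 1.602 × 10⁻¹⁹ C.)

λ = 52.6 pm

KE = eV = 1.602 × 10⁻¹⁹ × 543.0 = 8.699 × 10⁻¹⁷ J.
p = √(2mKE) = √(2 × 9.109 × 10⁻³¹ × 8.699 × 10⁻¹⁷) = 1.259 × 10⁻²³ kg·m/s.
λ = h/p = 6.626 × 10⁻³⁴ / 1.259 × 10⁻²³ = 5.26 × 10⁻¹¹ m = 52.6 pm.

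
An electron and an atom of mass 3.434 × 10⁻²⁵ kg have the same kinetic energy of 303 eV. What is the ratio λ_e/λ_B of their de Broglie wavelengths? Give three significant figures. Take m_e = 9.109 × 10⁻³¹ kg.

At fixed KE, p = √(2mKE) so λ = h/p ∝ 1/√m.
λ_e/λ_B = √(m_B/m_e) = √(3.434 × 10⁻²⁵/9.109 × 10⁻³¹) = √(3.770 × 10⁵) = 614.

λ_e/λ_B = 614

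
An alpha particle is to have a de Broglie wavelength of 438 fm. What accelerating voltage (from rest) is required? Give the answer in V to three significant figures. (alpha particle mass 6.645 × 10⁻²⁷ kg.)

p = h/λ = 6.626 × 10⁻³⁴ / 4.380 × 10⁻¹³ = 1.513 × 10⁻²¹ kg·m/s.
KE = p²/(2m) = 1.722 × 10⁻¹⁶ J.
V = KE/2e = 1.722 × 10⁻¹⁶ / (2 × 1.602 × 10⁻¹⁹) = 537 V.

V = 537 V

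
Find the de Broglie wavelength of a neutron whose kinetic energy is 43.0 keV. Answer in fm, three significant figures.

λ = 138 fm

KE = 43.0 keV = 6.889 × 10⁻¹⁵ J.
p = √(2mKE) = √(2 × 1.675 × 10⁻²⁷ × 6.889 × 10⁻¹⁵) = 4.804 × 10⁻²¹ kg·m/s.
λ = h/p = 6.626 × 10⁻³⁴ / 4.804 × 10⁻²¹ = 1.38 × 10⁻¹³ m = 138 fm.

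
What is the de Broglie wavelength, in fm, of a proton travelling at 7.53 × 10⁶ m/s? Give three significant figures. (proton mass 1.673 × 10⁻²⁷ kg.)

p = mv = 1.673 × 10⁻²⁷ × 7.53 × 10⁶ = 1.260 × 10⁻²⁰ kg·m/s.
λ = h/p = 6.626 × 10⁻³⁴ / 1.260 × 10⁻²⁰ = 5.26 × 10⁻¹⁴ m = 52.6 fm.

λ = 52.6 fm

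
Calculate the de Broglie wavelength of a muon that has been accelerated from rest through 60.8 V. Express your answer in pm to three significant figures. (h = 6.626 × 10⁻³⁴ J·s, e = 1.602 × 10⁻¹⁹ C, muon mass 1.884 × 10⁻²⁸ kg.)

λ = 10.9 pm

KE = eV = 1.602 × 10⁻¹⁹ × 60.80 = 9.740 × 10⁻¹⁸ J.
p = √(2mKE) = √(2 × 1.884 × 10⁻²⁸ × 9.740 × 10⁻¹⁸) = 6.058 × 10⁻²³ kg·m/s.
λ = h/p = 6.626 × 10⁻³⁴ / 6.058 × 10⁻²³ = 1.09 × 10⁻¹¹ m = 10.9 pm.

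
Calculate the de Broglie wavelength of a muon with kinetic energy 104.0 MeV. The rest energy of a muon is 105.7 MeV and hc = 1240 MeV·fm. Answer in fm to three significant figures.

λ = 6.85 fm

Total energy E = KE + m₀c² = 104.0 + 105.7 = 209.7 MeV.
(pc)² = E² − (m₀c²)² = (209.7)² − (105.7)² = 3.280 × 10⁴ MeV², so pc = 181.1 MeV.
λ = hc/(pc) = 1240 MeV·fm / 181.1 MeV = 6.85 fm.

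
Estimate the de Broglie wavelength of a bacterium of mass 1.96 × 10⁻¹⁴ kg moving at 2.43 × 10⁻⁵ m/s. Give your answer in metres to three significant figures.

p = mv = 1.96 × 10⁻¹⁴ × 2.43 × 10⁻⁵ = 4.763 × 10⁻¹⁹ kg·m/s.
λ = h/p = 6.626 × 10⁻³⁴ / 4.763 × 10⁻¹⁹ = 1.39 × 10⁻¹⁵ m.

λ = 1.39 × 10⁻¹⁵ m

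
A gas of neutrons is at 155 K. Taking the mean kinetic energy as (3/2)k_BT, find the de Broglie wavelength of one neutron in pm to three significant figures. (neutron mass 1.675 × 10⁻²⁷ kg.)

KE = (3/2)k_BT = 1.5 × 1.381 × 10⁻²³ × 155 = 3.211 × 10⁻²¹ J.
p = √(2mKE) = √(2 × 1.675 × 10⁻²⁷ × 3.211 × 10⁻²¹) = 3.280 × 10⁻²⁴ kg·m/s.
λ = h/p = 2.02 × 10⁻¹⁰ m = 202 pm.

λ = 202 pm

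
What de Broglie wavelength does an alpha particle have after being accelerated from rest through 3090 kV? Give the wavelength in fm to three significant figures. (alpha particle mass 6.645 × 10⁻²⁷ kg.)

KE = 2eV = 2 × 1.602 × 10⁻¹⁹ × 3.090 × 10⁶ = 9.900 × 10⁻¹³ J.
p = √(2mKE) = √(2 × 6.645 × 10⁻²⁷ × 9.900 × 10⁻¹³) = 1.147 × 10⁻¹⁹ kg·m/s.
λ = h/p = 6.626 × 10⁻³⁴ / 1.147 × 10⁻¹⁹ = 5.78 × 10⁻¹⁵ m = 5.78 fm.

λ = 5.78 fm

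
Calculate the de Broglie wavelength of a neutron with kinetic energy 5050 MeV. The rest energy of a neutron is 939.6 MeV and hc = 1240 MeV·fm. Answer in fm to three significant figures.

Total energy E = KE + m₀c² = 5050 + 939.6 = 5989.6 MeV.
(pc)² = E² − (m₀c²)² = (5989.6)² − (939.6)² = 3.499 × 10⁷ MeV², so pc = 5915 MeV.
λ = hc/(pc) = 1240 MeV·fm / 5915 MeV = 0.210 fm.

λ = 0.210 fm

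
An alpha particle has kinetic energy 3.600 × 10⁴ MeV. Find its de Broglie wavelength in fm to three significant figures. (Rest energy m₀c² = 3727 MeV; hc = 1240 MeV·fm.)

λ = 0.0314 fm

Total energy E = KE + m₀c² = 3.600 × 10⁴ + 3727 = 39727 MeV.
(pc)² = E² − (m₀c²)² = (39727)² − (3727)² = 1.564 × 10⁹ MeV², so pc = 3.955 × 10⁴ MeV.
λ = hc/(pc) = 1240 MeV·fm / 3.955 × 10⁴ MeV = 0.0314 fm.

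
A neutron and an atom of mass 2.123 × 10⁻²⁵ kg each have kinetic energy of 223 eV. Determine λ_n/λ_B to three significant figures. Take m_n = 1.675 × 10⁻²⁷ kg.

λ_n/λ_B = 11.3

At fixed KE, p = √(2mKE) so λ = h/p ∝ 1/√m.
λ_n/λ_B = √(m_B/m_n) = √(2.123 × 10⁻²⁵/1.675 × 10⁻²⁷) = √(126.7) = 11.3.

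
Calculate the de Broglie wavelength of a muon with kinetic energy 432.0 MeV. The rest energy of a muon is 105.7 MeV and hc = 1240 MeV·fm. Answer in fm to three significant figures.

λ = 2.35 fm

Total energy E = KE + m₀c² = 432.0 + 105.7 = 537.7 MeV.
(pc)² = E² − (m₀c²)² = (537.7)² − (105.7)² = 2.779 × 10⁵ MeV², so pc = 527.2 MeV.
λ = hc/(pc) = 1240 MeV·fm / 527.2 MeV = 2.35 fm.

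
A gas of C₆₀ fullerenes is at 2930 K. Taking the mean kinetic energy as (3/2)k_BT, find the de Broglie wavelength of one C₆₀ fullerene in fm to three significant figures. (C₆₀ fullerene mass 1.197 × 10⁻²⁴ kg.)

λ = 1740 fm

KE = (3/2)k_BT = 1.5 × 1.381 × 10⁻²³ × 2930 = 6.069 × 10⁻²⁰ J.
p = √(2mKE) = √(2 × 1.197 × 10⁻²⁴ × 6.069 × 10⁻²⁰) = 3.812 × 10⁻²² kg·m/s.
λ = h/p = 1.74 × 10⁻¹² m = 1740 fm.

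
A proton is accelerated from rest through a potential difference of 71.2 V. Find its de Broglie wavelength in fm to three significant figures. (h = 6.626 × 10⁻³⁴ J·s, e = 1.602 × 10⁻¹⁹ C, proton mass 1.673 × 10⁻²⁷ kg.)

λ = 3390 fm

KE = eV = 1.602 × 10⁻¹⁹ × 71.20 = 1.141 × 10⁻¹⁷ J.
p = √(2mKE) = √(2 × 1.673 × 10⁻²⁷ × 1.141 × 10⁻¹⁷) = 1.954 × 10⁻²² kg·m/s.
λ = h/p = 6.626 × 10⁻³⁴ / 1.954 × 10⁻²² = 3.39 × 10⁻¹² m = 3390 fm.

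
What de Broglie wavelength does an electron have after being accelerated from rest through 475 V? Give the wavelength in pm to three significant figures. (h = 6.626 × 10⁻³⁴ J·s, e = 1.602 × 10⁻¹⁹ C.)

λ = 56.3 pm

KE = eV = 1.602 × 10⁻¹⁹ × 475.0 = 7.610 × 10⁻¹⁷ J.
p = √(2mKE) = √(2 × 9.109 × 10⁻³¹ × 7.610 × 10⁻¹⁷) = 1.177 × 10⁻²³ kg·m/s.
λ = h/p = 6.626 × 10⁻³⁴ / 1.177 × 10⁻²³ = 5.63 × 10⁻¹¹ m = 56.3 pm.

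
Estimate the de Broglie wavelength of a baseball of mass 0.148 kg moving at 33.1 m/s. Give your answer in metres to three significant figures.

λ = 1.35 × 10⁻³⁴ m

p = mv = 0.148 × 33.1 = 4.899 kg·m/s.
λ = h/p = 6.626 × 10⁻³⁴ / 4.899 = 1.35 × 10⁻³⁴ m.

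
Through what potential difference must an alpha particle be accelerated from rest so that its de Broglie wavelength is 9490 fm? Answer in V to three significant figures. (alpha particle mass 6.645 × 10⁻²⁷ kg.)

p = h/λ = 6.626 × 10⁻³⁴ / 9.490 × 10⁻¹² = 6.982 × 10⁻²³ kg·m/s.
KE = p²/(2m) = 3.668 × 10⁻¹⁹ J.
V = KE/2e = 3.668 × 10⁻¹⁹ / (2 × 1.602 × 10⁻¹⁹) = 1.14 V.

V = 1.14 V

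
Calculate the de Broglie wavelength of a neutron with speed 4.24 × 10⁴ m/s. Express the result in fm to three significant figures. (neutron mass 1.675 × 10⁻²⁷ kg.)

λ = 9330 fm

p = mv = 1.675 × 10⁻²⁷ × 4.24 × 10⁴ = 7.102 × 10⁻²³ kg·m/s.
λ = h/p = 6.626 × 10⁻³⁴ / 7.102 × 10⁻²³ = 9.33 × 10⁻¹² m = 9330 fm.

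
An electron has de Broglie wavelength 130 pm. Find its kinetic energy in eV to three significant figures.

KE = 89.0 eV

p = h/λ = 6.626 × 10⁻³⁴ / 1.300 × 10⁻¹⁰ = 5.097 × 10⁻²⁴ kg·m/s.
KE = p²/(2m) = (5.097 × 10⁻²⁴)² / (2 × 9.109 × 10⁻³¹) = 1.426 × 10⁻¹⁷ J = 89.0 eV.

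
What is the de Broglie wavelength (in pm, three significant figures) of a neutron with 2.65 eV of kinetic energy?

KE = 2.65 eV = 4.245 × 10⁻¹⁹ J.
p = √(2mKE) = √(2 × 1.675 × 10⁻²⁷ × 4.245 × 10⁻¹⁹) = 3.771 × 10⁻²³ kg·m/s.
λ = h/p = 6.626 × 10⁻³⁴ / 3.771 × 10⁻²³ = 1.76 × 10⁻¹¹ m = 17.6 pm.

λ = 17.6 pm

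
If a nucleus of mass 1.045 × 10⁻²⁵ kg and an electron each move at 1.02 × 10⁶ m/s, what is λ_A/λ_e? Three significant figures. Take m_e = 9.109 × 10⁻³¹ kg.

λ_A/λ_e = 8.72 × 10⁻⁶

At fixed v, p = mv so λ = h/(mv) ∝ 1/m.
λ_A/λ_e = m_e/m_A = 9.109 × 10⁻³¹/1.045 × 10⁻²⁵ = 8.72 × 10⁻⁶.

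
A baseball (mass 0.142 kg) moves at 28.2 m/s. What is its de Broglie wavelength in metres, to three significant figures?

λ = 1.65 × 10⁻³⁴ m

p = mv = 0.142 × 28.2 = 4.004 kg·m/s.
λ = h/p = 6.626 × 10⁻³⁴ / 4.004 = 1.65 × 10⁻³⁴ m.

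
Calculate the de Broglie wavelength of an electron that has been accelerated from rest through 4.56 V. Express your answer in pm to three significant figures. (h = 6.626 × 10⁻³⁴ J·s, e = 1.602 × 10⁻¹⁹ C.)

λ = 574 pm

KE = eV = 1.602 × 10⁻¹⁹ × 4.560 = 7.305 × 10⁻¹⁹ J.
p = √(2mKE) = √(2 × 9.109 × 10⁻³¹ × 7.305 × 10⁻¹⁹) = 1.154 × 10⁻²⁴ kg·m/s.
λ = h/p = 6.626 × 10⁻³⁴ / 1.154 × 10⁻²⁴ = 5.74 × 10⁻¹⁰ m = 574 pm.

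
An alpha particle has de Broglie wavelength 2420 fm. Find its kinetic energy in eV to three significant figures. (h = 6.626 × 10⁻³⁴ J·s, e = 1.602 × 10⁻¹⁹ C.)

KE = 35.2 eV

p = h/λ = 6.626 × 10⁻³⁴ / 2.420 × 10⁻¹² = 2.738 × 10⁻²² kg·m/s.
KE = p²/(2m) = (2.738 × 10⁻²²)² / (2 × 6.645 × 10⁻²⁷) = 5.641 × 10⁻¹⁸ J = 35.2 eV.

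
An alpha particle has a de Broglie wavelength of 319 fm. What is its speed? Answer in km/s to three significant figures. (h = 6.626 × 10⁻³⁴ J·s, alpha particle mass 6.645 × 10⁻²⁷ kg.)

v = 313 km/s

p = h/λ = 6.626 × 10⁻³⁴ / 3.190 × 10⁻¹³ = 2.077 × 10⁻²¹ kg·m/s.
v = p/m = 2.077 × 10⁻²¹ / 6.645 × 10⁻²⁷ = 3.13 × 10⁵ m/s = 313 km/s.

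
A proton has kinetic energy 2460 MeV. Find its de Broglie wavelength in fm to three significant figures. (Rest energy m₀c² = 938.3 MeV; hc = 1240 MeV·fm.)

Total energy E = KE + m₀c² = 2460 + 938.3 = 3398.3 MeV.
(pc)² = E² − (m₀c²)² = (3398.3)² − (938.3)² = 1.067 × 10⁷ MeV², so pc = 3266 MeV.
λ = hc/(pc) = 1240 MeV·fm / 3266 MeV = 0.380 fm.

λ = 0.380 fm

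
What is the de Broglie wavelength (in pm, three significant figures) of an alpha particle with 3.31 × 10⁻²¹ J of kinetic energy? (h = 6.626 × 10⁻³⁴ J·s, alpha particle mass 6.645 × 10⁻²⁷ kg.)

λ = 99.9 pm

p = √(2mKE) = √(2 × 6.645 × 10⁻²⁷ × 3.310 × 10⁻²¹) = 6.632 × 10⁻²⁴ kg·m/s.
λ = h/p = 6.626 × 10⁻³⁴ / 6.632 × 10⁻²⁴ = 9.99 × 10⁻¹¹ m = 99.9 pm.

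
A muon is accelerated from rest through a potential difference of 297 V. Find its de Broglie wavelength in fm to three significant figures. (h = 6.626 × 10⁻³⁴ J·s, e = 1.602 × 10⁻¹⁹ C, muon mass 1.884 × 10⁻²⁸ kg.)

KE = eV = 1.602 × 10⁻¹⁹ × 297.0 = 4.758 × 10⁻¹⁷ J.
p = √(2mKE) = √(2 × 1.884 × 10⁻²⁸ × 4.758 × 10⁻¹⁷) = 1.339 × 10⁻²² kg·m/s.
λ = h/p = 6.626 × 10⁻³⁴ / 1.339 × 10⁻²² = 4.95 × 10⁻¹² m = 4950 fm.

λ = 4950 fm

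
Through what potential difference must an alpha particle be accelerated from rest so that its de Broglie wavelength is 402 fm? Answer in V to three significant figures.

V = 638 V

p = h/λ = 6.626 × 10⁻³⁴ / 4.020 × 10⁻¹³ = 1.648 × 10⁻²¹ kg·m/s.
KE = p²/(2m) = 2.044 × 10⁻¹⁶ J.
V = KE/2e = 2.044 × 10⁻¹⁶ / (2 × 1.602 × 10⁻¹⁹) = 638 V.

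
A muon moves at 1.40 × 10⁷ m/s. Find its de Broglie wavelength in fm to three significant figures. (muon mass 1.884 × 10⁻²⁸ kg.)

p = mv = 1.884 × 10⁻²⁸ × 1.40 × 10⁷ = 2.638 × 10⁻²¹ kg·m/s.
λ = h/p = 6.626 × 10⁻³⁴ / 2.638 × 10⁻²¹ = 2.51 × 10⁻¹³ m = 251 fm.

λ = 251 fm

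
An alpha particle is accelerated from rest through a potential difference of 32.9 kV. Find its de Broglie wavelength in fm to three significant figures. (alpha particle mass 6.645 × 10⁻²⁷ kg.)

KE = 2eV = 2 × 1.602 × 10⁻¹⁹ × 3.290 × 10⁴ = 1.054 × 10⁻¹⁴ J.
p = √(2mKE) = √(2 × 6.645 × 10⁻²⁷ × 1.054 × 10⁻¹⁴) = 1.184 × 10⁻²⁰ kg·m/s.
λ = h/p = 6.626 × 10⁻³⁴ / 1.184 × 10⁻²⁰ = 5.60 × 10⁻¹⁴ m = 56.0 fm.

λ = 56.0 fm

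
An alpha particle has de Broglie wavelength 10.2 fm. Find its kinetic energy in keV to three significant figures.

KE = 1980 keV

p = h/λ = 6.626 × 10⁻³⁴ / 1.020 × 10⁻¹⁴ = 6.496 × 10⁻²⁰ kg·m/s.
KE = p²/(2m) = (6.496 × 10⁻²⁰)² / (2 × 6.645 × 10⁻²⁷) = 3.175 × 10⁻¹³ J = 1980 keV.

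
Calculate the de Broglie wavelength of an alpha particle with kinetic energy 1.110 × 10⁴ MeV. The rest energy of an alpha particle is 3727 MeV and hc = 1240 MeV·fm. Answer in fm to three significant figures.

Total energy E = KE + m₀c² = 1.110 × 10⁴ + 3727 = 14827 MeV.
(pc)² = E² − (m₀c²)² = (14827)² − (3727)² = 2.059 × 10⁸ MeV², so pc = 1.435 × 10⁴ MeV.
λ = hc/(pc) = 1240 MeV·fm / 1.435 × 10⁴ MeV = 0.0864 fm.

λ = 0.0864 fm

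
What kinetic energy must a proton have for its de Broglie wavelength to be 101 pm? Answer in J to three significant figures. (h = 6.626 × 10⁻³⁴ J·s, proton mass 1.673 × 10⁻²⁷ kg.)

p = h/λ = 6.626 × 10⁻³⁴ / 1.010 × 10⁻¹⁰ = 6.560 × 10⁻²⁴ kg·m/s.
KE = p²/(2m) = (6.560 × 10⁻²⁴)² / (2 × 1.673 × 10⁻²⁷) = 1.286 × 10⁻²⁰ J = 1.29 × 10⁻²⁰ J.

KE = 1.29 × 10⁻²⁰ J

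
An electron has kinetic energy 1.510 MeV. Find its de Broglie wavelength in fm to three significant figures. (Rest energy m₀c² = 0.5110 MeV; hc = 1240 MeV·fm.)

λ = 634 fm

Total energy E = KE + m₀c² = 1.510 + 0.5110 = 2.0210 MeV.
(pc)² = E² − (m₀c²)² = (2.0210)² − (0.5110)² = 3.823 MeV², so pc = 1.955 MeV.
λ = hc/(pc) = 1240 MeV·fm / 1.955 MeV = 634 fm.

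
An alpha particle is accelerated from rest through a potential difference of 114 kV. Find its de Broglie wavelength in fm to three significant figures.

KE = 2eV = 2 × 1.602 × 10⁻¹⁹ × 1.140 × 10⁵ = 3.653 × 10⁻¹⁴ J.
p = √(2mKE) = √(2 × 6.645 × 10⁻²⁷ × 3.653 × 10⁻¹⁴) = 2.203 × 10⁻²⁰ kg·m/s.
λ = h/p = 6.626 × 10⁻³⁴ / 2.203 × 10⁻²⁰ = 3.01 × 10⁻¹⁴ m = 30.1 fm.

λ = 30.1 fm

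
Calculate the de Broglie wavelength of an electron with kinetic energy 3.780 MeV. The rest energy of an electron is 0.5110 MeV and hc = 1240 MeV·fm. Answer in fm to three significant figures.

λ = 291 fm

Total energy E = KE + m₀c² = 3.780 + 0.5110 = 4.2910 MeV.
(pc)² = E² − (m₀c²)² = (4.2910)² − (0.5110)² = 18.15 MeV², so pc = 4.260 MeV.
λ = hc/(pc) = 1240 MeV·fm / 4.260 MeV = 291 fm.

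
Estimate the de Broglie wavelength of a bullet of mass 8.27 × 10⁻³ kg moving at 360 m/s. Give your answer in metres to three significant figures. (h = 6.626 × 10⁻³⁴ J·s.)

λ = 2.23 × 10⁻³⁴ m

p = mv = 8.27 × 10⁻³ × 360 = 2.977 kg·m/s.
λ = h/p = 6.626 × 10⁻³⁴ / 2.977 = 2.23 × 10⁻³⁴ m.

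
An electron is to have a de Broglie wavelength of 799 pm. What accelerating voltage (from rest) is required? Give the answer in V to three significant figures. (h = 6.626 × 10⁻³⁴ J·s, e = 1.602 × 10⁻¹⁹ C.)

V = 2.36 V

p = h/λ = 6.626 × 10⁻³⁴ / 7.990 × 10⁻¹⁰ = 8.293 × 10⁻²⁵ kg·m/s.
KE = p²/(2m) = 3.775 × 10⁻¹⁹ J.
V = KE/e = 3.775 × 10⁻¹⁹ / (1.602 × 10⁻¹⁹) = 2.36 V.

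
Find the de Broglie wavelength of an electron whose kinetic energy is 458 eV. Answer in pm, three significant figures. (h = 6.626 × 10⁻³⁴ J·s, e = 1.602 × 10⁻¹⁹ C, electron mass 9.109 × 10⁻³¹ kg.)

KE = 458 eV = 7.337 × 10⁻¹⁷ J.
p = √(2mKE) = √(2 × 9.109 × 10⁻³¹ × 7.337 × 10⁻¹⁷) = 1.156 × 10⁻²³ kg·m/s.
λ = h/p = 6.626 × 10⁻³⁴ / 1.156 × 10⁻²³ = 5.73 × 10⁻¹¹ m = 57.3 pm.

λ = 57.3 pm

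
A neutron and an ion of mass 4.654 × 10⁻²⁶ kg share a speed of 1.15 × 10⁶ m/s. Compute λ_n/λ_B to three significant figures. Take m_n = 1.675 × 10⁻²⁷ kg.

λ_n/λ_B = 27.8

At fixed v, p = mv so λ = h/(mv) ∝ 1/m.
λ_n/λ_B = m_B/m_n = 4.654 × 10⁻²⁶/1.675 × 10⁻²⁷ = 27.8.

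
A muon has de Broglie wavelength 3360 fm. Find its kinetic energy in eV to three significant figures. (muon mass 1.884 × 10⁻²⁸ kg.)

p = h/λ = 6.626 × 10⁻³⁴ / 3.360 × 10⁻¹² = 1.972 × 10⁻²² kg·m/s.
KE = p²/(2m) = (1.972 × 10⁻²²)² / (2 × 1.884 × 10⁻²⁸) = 1.032 × 10⁻¹⁶ J = 644 eV.

KE = 644 eV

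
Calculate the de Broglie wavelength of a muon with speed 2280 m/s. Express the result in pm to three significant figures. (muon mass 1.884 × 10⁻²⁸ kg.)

p = mv = 1.884 × 10⁻²⁸ × 2280 = 4.296 × 10⁻²⁵ kg·m/s.
λ = h/p = 6.626 × 10⁻³⁴ / 4.296 × 10⁻²⁵ = 1.54 × 10⁻⁹ m = 1540 pm.

λ = 1540 pm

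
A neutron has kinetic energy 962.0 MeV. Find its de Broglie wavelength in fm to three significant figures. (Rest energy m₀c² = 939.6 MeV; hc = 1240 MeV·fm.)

λ = 0.750 fm

Total energy E = KE + m₀c² = 962.0 + 939.6 = 1901.6 MeV.
(pc)² = E² − (m₀c²)² = (1901.6)² − (939.6)² = 2.733 × 10⁶ MeV², so pc = 1653 MeV.
λ = hc/(pc) = 1240 MeV·fm / 1653 MeV = 0.750 fm.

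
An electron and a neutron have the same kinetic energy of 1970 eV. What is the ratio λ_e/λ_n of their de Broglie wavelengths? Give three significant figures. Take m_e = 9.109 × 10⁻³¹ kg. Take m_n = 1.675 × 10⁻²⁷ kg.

At fixed KE, p = √(2mKE) so λ = h/p ∝ 1/√m.
λ_e/λ_n = √(m_n/m_e) = √(1.675 × 10⁻²⁷/9.109 × 10⁻³¹) = √(1839) = 42.9.

λ_e/λ_n = 42.9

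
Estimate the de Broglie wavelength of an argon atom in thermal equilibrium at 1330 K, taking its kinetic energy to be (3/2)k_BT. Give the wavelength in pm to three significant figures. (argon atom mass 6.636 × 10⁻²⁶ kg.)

KE = (3/2)k_BT = 1.5 × 1.381 × 10⁻²³ × 1330 = 2.755 × 10⁻²⁰ J.
p = √(2mKE) = √(2 × 6.636 × 10⁻²⁶ × 2.755 × 10⁻²⁰) = 6.047 × 10⁻²³ kg·m/s.
λ = h/p = 1.10 × 10⁻¹¹ m = 11.0 pm.

λ = 11.0 pm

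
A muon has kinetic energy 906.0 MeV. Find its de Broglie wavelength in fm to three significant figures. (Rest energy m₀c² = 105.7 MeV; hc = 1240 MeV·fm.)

Total energy E = KE + m₀c² = 906.0 + 105.7 = 1011.7 MeV.
(pc)² = E² − (m₀c²)² = (1011.7)² − (105.7)² = 1.012 × 10⁶ MeV², so pc = 1006 MeV.
λ = hc/(pc) = 1240 MeV·fm / 1006 MeV = 1.23 fm.

λ = 1.23 fm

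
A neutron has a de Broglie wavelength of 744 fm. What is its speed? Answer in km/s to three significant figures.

p = h/λ = 6.626 × 10⁻³⁴ / 7.440 × 10⁻¹³ = 8.906 × 10⁻²² kg·m/s.
v = p/m = 8.906 × 10⁻²² / 1.675 × 10⁻²⁷ = 5.32 × 10⁵ m/s = 532 km/s.

v = 532 km/s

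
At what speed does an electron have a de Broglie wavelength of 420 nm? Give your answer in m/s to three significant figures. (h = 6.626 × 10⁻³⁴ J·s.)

p = h/λ = 6.626 × 10⁻³⁴ / 4.200 × 10⁻⁷ = 1.578 × 10⁻²⁷ kg·m/s.
v = p/m = 1.578 × 10⁻²⁷ / 9.109 × 10⁻³¹ = 1.73 × 10³ m/s = 1730 m/s.

v = 1730 m/s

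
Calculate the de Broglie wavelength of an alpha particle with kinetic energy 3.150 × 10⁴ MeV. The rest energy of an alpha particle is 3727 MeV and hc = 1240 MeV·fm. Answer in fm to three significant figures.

λ = 0.0354 fm

Total energy E = KE + m₀c² = 3.150 × 10⁴ + 3727 = 35227 MeV.
(pc)² = E² − (m₀c²)² = (35227)² − (3727)² = 1.227 × 10⁹ MeV², so pc = 3.503 × 10⁴ MeV.
λ = hc/(pc) = 1240 MeV·fm / 3.503 × 10⁴ MeV = 0.0354 fm.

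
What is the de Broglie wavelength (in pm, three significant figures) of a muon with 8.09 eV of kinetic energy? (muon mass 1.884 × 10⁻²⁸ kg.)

λ = 30.0 pm

KE = 8.09 eV = 1.296 × 10⁻¹⁸ J.
p = √(2mKE) = √(2 × 1.884 × 10⁻²⁸ × 1.296 × 10⁻¹⁸) = 2.210 × 10⁻²³ kg·m/s.
λ = h/p = 6.626 × 10⁻³⁴ / 2.210 × 10⁻²³ = 3.00 × 10⁻¹¹ m = 30.0 pm.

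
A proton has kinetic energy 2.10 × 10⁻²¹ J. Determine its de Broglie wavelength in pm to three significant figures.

p = √(2mKE) = √(2 × 1.673 × 10⁻²⁷ × 2.100 × 10⁻²¹) = 2.651 × 10⁻²⁴ kg·m/s.
λ = h/p = 6.626 × 10⁻³⁴ / 2.651 × 10⁻²⁴ = 2.50 × 10⁻¹⁰ m = 250 pm.

λ = 250 pm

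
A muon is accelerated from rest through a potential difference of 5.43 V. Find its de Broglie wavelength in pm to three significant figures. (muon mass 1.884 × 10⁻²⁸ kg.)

λ = 36.6 pm

KE = eV = 1.602 × 10⁻¹⁹ × 5.430 = 8.699 × 10⁻¹⁹ J.
p = √(2mKE) = √(2 × 1.884 × 10⁻²⁸ × 8.699 × 10⁻¹⁹) = 1.810 × 10⁻²³ kg·m/s.
λ = h/p = 6.626 × 10⁻³⁴ / 1.810 × 10⁻²³ = 3.66 × 10⁻¹¹ m = 36.6 pm.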